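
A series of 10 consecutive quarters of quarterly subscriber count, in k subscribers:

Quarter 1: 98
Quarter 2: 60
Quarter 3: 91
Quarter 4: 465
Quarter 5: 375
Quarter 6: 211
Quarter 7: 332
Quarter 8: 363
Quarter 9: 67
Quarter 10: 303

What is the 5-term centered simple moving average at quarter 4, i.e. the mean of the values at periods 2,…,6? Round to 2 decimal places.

240.40

Sum of periods 2–6: 60 + 91 + 465 + 375 + 211 = 1202
Divide by 5: 1202 / 5 = 240.40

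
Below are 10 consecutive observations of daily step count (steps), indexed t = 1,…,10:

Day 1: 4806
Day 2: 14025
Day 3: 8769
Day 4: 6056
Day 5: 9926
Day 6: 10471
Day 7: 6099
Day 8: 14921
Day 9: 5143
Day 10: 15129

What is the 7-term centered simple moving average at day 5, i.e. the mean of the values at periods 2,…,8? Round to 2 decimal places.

10038.14

Sum of periods 2–8: 14025 + 8769 + 6056 + 9926 + 10471 + 6099 + 14921 = 70267
Divide by 7: 70267 / 7 = 10038.14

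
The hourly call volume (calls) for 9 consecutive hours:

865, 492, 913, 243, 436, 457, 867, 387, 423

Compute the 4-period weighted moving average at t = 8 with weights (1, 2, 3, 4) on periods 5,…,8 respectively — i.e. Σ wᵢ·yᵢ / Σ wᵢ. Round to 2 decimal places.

549.90

Weighted sum: 1·436 + 2·457 + 3·867 + 4·387 = 436 + 914 + 2601 + 1548 = 5499
Weight total: 1 + 2 + 3 + 4 = 10
WMA = 5499 / 10 = 549.90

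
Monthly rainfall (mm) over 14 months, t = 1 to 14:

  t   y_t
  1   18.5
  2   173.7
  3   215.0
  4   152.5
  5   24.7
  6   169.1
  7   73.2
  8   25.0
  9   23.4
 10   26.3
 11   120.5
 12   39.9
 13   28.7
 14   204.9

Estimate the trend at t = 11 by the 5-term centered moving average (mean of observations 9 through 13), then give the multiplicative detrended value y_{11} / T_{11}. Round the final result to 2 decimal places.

2.52

Trend T_11 = (23.4 + 26.3 + 120.5 + 39.9 + 28.7) / 5 = 238.8/5 = 47.7600
Ratio to trend: 120.5 / 47.7600 = 2.52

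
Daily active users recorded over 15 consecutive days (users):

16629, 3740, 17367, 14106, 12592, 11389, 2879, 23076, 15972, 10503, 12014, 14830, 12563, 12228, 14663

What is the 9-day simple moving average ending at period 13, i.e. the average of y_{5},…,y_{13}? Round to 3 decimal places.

Sum of periods 5–13: 12592 + 11389 + 2879 + 23076 + 15972 + 10503 + 12014 + 14830 + 12563 = 115818
Divide by 9: 115818 / 9 = 12868.667

12868.667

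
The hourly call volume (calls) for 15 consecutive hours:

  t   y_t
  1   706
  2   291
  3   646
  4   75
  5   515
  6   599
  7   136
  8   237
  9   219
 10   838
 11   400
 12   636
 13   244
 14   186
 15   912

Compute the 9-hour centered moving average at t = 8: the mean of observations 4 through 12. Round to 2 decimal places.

406.11

Sum of periods 4–12: 75 + 515 + 599 + 136 + 237 + 219 + 838 + 400 + 636 = 3655
Divide by 9: 3655 / 9 = 406.11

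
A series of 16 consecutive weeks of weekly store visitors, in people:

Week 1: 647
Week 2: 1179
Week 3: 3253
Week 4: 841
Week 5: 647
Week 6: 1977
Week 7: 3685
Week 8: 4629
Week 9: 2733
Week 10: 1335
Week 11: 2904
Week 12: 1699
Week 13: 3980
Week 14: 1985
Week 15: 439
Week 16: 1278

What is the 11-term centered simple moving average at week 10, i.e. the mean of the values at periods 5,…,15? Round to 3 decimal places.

Sum of periods 5–15: 647 + 1977 + 3685 + 4629 + 2733 + 1335 + 2904 + 1699 + 3980 + 1985 + 439 = 26013
Divide by 11: 26013 / 11 = 2364.818

2364.818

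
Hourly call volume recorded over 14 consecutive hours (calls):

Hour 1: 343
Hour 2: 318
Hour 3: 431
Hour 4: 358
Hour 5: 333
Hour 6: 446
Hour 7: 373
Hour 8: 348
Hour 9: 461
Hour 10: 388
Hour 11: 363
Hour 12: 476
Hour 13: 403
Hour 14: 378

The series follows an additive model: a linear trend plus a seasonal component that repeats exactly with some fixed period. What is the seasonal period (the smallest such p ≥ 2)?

3

First differences y_{t+1} − y_t: -25, 113, -73, -25, 113, -73, -25, 113, …
The difference pattern repeats every 3 terms and not for any smaller step, so p = 3.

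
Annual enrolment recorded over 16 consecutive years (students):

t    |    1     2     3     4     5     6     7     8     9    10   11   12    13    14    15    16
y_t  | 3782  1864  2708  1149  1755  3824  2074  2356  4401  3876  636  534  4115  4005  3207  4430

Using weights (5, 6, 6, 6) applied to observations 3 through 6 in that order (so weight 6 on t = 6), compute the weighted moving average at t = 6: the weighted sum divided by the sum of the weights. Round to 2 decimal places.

Weighted sum: 5·2708 + 6·1149 + 6·1755 + 6·3824 = 13540 + 6894 + 10530 + 22944 = 53908
Weight total: 5 + 6 + 6 + 6 = 23
WMA = 53908 / 23 = 2343.83

2343.83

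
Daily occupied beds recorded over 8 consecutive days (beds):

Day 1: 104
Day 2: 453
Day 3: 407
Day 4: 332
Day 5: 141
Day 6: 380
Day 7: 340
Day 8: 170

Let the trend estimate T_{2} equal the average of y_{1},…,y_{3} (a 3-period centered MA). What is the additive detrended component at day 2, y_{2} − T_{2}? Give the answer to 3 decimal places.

131.667

Trend T_2 = (104 + 453 + 407) / 3 = 964/3 = 321.33333
Detrended value: 453 − 321.33333 = 131.667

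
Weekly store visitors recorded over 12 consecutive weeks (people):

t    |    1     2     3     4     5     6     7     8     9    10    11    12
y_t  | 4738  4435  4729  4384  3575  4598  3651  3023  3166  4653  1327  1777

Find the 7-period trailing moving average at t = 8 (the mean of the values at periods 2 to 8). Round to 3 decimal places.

4056.429

Sum of periods 2–8: 4435 + 4729 + 4384 + 3575 + 4598 + 3651 + 3023 = 28395
Divide by 7: 28395 / 7 = 4056.429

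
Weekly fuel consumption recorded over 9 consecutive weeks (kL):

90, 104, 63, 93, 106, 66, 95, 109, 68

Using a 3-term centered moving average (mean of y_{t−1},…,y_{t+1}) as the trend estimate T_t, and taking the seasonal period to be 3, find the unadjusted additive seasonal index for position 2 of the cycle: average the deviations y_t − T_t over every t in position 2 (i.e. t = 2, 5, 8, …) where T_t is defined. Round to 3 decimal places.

Season position 2 occurs at t = 2, 5, 8 (where T_t is defined).
t=2: T_2 = 85.66667; y_2 − T_2 = 104 − 85.66667 = 18.33333
t=5: T_5 = 88.33333; y_5 − T_5 = 106 − 88.33333 = 17.66667
t=8: T_8 = 90.66667; y_8 − T_8 = 109 − 90.66667 = 18.33333
Mean deviation: (18.33333 + 17.66667 + 18.33333) / 3 = 18.111

18.111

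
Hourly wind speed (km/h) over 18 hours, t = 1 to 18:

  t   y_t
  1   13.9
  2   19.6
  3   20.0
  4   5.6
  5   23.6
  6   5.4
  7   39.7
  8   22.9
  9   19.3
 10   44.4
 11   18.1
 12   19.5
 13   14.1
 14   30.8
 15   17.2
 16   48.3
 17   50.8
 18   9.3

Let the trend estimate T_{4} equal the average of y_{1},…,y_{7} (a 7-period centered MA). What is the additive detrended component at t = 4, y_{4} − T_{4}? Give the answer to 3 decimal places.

Trend T_4 = (13.9 + 19.6 + 20.0 + 5.6 + 23.6 + 5.4 + 39.7) / 7 = 127.8/7 = 18.25714
Detrended value: 5.6 − 18.25714 = -12.657

-12.657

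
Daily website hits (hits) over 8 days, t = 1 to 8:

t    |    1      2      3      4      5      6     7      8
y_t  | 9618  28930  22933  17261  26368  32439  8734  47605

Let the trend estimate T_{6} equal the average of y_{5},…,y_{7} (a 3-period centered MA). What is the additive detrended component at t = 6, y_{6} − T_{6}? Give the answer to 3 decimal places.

9925.333

Trend T_6 = (26368 + 32439 + 8734) / 3 = 67541/3 = 22513.66667
Detrended value: 32439 − 22513.66667 = 9925.333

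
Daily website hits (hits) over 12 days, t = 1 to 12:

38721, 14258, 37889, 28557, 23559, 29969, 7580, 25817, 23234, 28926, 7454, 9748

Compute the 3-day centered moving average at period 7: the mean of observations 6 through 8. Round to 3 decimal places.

21122.000

Sum of periods 6–8: 29969 + 7580 + 25817 = 63366
Divide by 3: 63366 / 3 = 21122.000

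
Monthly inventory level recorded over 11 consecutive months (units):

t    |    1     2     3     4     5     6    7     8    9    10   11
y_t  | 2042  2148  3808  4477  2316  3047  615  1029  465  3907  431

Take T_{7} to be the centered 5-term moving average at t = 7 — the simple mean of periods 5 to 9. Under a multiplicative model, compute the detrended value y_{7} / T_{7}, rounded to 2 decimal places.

Trend T_7 = (2316 + 3047 + 615 + 1029 + 465) / 5 = 7472/5 = 1494.4000
Ratio to trend: 615 / 1494.4000 = 0.41

0.41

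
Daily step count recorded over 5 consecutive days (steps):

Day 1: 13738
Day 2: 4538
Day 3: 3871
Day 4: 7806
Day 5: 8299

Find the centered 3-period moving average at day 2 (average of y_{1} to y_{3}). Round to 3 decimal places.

7382.333

Sum of periods 1–3: 13738 + 4538 + 3871 = 22147
Divide by 3: 22147 / 3 = 7382.333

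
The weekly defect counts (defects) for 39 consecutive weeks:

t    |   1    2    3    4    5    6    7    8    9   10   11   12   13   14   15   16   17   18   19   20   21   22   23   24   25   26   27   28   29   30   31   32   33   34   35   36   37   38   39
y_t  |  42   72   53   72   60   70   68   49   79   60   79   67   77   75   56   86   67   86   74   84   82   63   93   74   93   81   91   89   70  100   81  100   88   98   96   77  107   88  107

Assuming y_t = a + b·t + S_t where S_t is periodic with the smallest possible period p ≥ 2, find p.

7

First differences y_{t+1} − y_t: 30, -19, 19, -12, 10, -2, -19, 30, -19, 19, -12, 10, -2, -19, 30, -19, …
The difference pattern repeats every 7 terms and not for any smaller step, so p = 7.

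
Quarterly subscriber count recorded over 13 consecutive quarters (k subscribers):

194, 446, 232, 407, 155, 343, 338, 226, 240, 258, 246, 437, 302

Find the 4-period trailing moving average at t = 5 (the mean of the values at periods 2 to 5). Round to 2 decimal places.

310.00

Sum of periods 2–5: 446 + 232 + 407 + 155 = 1240
Divide by 4: 1240 / 4 = 310.00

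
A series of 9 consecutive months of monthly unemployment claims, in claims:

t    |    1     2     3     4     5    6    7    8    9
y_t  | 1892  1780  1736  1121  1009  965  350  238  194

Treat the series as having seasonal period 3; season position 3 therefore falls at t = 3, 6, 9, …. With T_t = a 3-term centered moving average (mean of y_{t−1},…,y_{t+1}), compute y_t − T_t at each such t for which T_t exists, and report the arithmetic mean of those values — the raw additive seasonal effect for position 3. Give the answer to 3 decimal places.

190.333

Season position 3 occurs at t = 3, 6 (where T_t is defined).
t=3: T_3 = 1545.66667; y_3 − T_3 = 1736 − 1545.66667 = 190.33333
t=6: T_6 = 774.66667; y_6 − T_6 = 965 − 774.66667 = 190.33333
Mean deviation: (190.33333 + 190.33333) / 2 = 190.333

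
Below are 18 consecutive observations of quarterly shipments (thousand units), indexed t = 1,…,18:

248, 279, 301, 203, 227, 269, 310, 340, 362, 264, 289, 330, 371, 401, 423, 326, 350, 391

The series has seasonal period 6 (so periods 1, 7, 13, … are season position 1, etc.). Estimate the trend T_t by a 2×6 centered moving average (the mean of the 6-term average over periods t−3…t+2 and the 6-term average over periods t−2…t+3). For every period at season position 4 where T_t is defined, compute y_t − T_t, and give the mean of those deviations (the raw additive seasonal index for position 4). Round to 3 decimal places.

Season position 4 occurs at t = 4, 10 (where T_t is defined).
t=4: T_4 = 259.66667; y_4 − T_4 = 203 − 259.66667 = -56.66667
t=10: T_10 = 320.91667; y_10 − T_10 = 264 − 320.91667 = -56.91667
Mean deviation: (-56.66667 + -56.91667) / 2 = -56.792

-56.792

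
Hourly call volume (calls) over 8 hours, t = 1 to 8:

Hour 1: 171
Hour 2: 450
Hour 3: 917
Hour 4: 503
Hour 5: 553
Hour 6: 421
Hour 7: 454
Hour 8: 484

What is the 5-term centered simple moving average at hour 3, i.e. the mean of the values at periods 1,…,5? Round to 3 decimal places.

Sum of periods 1–5: 171 + 450 + 917 + 503 + 553 = 2594
Divide by 5: 2594 / 5 = 518.800

518.800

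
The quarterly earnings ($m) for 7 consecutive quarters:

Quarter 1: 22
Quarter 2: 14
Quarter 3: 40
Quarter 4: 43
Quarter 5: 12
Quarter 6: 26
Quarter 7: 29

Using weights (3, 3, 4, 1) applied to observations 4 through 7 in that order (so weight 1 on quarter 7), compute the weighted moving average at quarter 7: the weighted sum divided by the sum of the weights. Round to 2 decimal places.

27.09

Weighted sum: 3·43 + 3·12 + 4·26 + 1·29 = 129 + 36 + 104 + 29 = 298
Weight total: 3 + 3 + 4 + 1 = 11
WMA = 298 / 11 = 27.09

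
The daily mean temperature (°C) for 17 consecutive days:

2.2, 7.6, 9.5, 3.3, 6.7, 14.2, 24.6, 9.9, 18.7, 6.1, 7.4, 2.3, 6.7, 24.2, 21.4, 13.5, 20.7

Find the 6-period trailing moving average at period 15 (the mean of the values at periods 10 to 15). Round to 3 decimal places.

11.350

Sum of periods 10–15: 6.1 + 7.4 + 2.3 + 6.7 + 24.2 + 21.4 = 68.1
Divide by 6: 68.1 / 6 = 11.350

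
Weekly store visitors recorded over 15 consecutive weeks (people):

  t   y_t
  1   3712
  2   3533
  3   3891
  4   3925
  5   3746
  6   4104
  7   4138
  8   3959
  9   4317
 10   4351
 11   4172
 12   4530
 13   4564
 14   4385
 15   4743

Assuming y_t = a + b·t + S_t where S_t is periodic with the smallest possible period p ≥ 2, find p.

3

First differences y_{t+1} − y_t: -179, 358, 34, -179, 358, 34, -179, 358, …
The difference pattern repeats every 3 terms and not for any smaller step, so p = 3.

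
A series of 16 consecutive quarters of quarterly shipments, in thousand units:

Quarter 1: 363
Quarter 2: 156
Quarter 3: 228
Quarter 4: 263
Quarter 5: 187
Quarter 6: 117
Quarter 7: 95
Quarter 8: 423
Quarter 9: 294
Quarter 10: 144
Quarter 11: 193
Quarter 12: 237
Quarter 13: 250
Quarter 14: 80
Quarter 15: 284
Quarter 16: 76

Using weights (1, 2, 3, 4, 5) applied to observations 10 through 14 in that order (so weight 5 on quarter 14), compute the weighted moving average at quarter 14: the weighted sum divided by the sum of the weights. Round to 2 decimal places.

Weighted sum: 1·144 + 2·193 + 3·237 + 4·250 + 5·80 = 144 + 386 + 711 + 1000 + 400 = 2641
Weight total: 1 + 2 + 3 + 4 + 5 = 15
WMA = 2641 / 15 = 176.07

176.07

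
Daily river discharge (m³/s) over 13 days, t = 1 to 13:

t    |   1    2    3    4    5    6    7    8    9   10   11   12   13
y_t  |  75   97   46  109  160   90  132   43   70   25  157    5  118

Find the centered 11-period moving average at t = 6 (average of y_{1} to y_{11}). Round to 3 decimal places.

91.273

Sum of periods 1–11: 75 + 97 + 46 + 109 + 160 + 90 + 132 + 43 + 70 + 25 + 157 = 1004
Divide by 11: 1004 / 11 = 91.273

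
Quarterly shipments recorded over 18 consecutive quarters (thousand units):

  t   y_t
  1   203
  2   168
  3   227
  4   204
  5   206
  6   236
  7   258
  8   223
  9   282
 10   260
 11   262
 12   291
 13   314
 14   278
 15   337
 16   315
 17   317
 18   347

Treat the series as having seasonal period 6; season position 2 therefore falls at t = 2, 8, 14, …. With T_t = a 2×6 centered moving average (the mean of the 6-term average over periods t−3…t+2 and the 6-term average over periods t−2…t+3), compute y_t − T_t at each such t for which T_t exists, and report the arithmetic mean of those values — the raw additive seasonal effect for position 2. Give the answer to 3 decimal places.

-25.958

Season position 2 occurs at t = 8, 14 (where T_t is defined).
t=8: T_8 = 248.83333; y_8 − T_8 = 223 − 248.83333 = -25.83333
t=14: T_14 = 304.08333; y_14 − T_14 = 278 − 304.08333 = -26.08333
Mean deviation: (-25.83333 + -26.08333) / 2 = -25.958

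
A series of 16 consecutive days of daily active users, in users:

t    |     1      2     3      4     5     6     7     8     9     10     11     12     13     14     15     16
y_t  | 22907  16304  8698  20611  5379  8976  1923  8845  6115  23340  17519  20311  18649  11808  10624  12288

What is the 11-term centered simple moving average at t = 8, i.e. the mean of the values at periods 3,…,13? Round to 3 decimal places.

Sum of periods 3–13: 8698 + 20611 + 5379 + 8976 + 1923 + 8845 + 6115 + 23340 + 17519 + 20311 + 18649 = 140366
Divide by 11: 140366 / 11 = 12760.545

12760.545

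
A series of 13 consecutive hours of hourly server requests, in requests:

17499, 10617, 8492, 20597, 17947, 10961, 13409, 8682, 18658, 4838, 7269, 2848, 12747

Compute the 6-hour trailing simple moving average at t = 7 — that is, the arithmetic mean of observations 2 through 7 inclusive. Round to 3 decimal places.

Sum of periods 2–7: 10617 + 8492 + 20597 + 17947 + 10961 + 13409 = 82023
Divide by 6: 82023 / 6 = 13670.500

13670.500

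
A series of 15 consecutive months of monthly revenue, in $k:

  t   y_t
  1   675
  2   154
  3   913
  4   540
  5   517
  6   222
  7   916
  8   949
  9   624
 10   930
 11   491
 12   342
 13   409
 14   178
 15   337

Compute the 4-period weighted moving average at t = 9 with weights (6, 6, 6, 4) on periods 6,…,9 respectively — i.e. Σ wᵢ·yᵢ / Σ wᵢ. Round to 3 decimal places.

Weighted sum: 6·222 + 6·916 + 6·949 + 4·624 = 1332 + 5496 + 5694 + 2496 = 15018
Weight total: 6 + 6 + 6 + 4 = 22
WMA = 15018 / 22 = 682.636

682.636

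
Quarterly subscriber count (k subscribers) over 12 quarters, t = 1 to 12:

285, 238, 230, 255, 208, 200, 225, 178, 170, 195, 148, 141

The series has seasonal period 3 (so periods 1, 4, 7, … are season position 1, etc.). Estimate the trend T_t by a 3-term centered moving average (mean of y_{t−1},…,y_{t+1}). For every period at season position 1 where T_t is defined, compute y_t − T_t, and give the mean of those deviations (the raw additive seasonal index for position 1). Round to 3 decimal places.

Season position 1 occurs at t = 4, 7, 10 (where T_t is defined).
t=4: T_4 = 231.00000; y_4 − T_4 = 255 − 231.00000 = 24.00000
t=7: T_7 = 201.00000; y_7 − T_7 = 225 − 201.00000 = 24.00000
t=10: T_10 = 171.00000; y_10 − T_10 = 195 − 171.00000 = 24.00000
Mean deviation: (24.00000 + 24.00000 + 24.00000) / 3 = 24.000

24.000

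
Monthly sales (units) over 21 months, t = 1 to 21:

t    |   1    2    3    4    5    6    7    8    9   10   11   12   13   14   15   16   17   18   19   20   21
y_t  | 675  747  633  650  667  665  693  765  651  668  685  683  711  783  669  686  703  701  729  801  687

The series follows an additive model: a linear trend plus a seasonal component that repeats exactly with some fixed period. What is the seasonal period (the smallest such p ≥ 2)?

6

First differences y_{t+1} − y_t: 72, -114, 17, 17, -2, 28, 72, -114, 17, 17, -2, 28, 72, -114, …
The difference pattern repeats every 6 terms and not for any smaller step, so p = 6.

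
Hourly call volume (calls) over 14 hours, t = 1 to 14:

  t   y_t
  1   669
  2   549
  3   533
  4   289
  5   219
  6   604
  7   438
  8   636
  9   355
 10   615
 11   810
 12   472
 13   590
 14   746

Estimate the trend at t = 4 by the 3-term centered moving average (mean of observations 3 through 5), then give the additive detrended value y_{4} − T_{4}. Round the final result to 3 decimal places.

-58.000

Trend T_4 = (533 + 289 + 219) / 3 = 1041/3 = 347.00000
Detrended value: 289 − 347.00000 = -58.000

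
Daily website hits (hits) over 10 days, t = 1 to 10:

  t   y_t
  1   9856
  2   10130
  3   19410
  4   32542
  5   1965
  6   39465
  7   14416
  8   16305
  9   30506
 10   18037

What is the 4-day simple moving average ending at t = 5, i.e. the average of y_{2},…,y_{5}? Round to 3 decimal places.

16011.750

Sum of periods 2–5: 10130 + 19410 + 32542 + 1965 = 64047
Divide by 4: 64047 / 4 = 16011.750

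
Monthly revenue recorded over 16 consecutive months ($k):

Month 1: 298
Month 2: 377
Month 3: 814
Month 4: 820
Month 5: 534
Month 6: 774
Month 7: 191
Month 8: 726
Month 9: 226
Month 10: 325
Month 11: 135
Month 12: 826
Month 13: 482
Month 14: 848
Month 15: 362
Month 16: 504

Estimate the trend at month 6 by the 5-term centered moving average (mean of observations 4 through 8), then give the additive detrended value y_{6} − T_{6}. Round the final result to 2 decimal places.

Trend T_6 = (820 + 534 + 774 + 191 + 726) / 5 = 3045/5 = 609.0000
Detrended value: 774 − 609.0000 = 165.00

165.00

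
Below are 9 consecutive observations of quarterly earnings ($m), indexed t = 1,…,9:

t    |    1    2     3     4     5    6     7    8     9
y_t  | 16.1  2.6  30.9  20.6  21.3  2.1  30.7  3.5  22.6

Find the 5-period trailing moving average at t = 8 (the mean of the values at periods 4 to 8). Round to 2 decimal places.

15.64

Sum of periods 4–8: 20.6 + 21.3 + 2.1 + 30.7 + 3.5 = 78.2
Divide by 5: 78.2 / 5 = 15.64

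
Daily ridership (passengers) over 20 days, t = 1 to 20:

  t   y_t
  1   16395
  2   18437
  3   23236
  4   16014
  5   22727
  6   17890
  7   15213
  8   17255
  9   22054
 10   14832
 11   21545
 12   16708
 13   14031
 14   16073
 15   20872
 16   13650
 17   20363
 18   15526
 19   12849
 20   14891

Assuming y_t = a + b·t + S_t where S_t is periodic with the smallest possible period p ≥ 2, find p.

6

First differences y_{t+1} − y_t: 2042, 4799, -7222, 6713, -4837, -2677, 2042, 4799, -7222, 6713, -4837, -2677, 2042, 4799, …
The difference pattern repeats every 6 terms and not for any smaller step, so p = 6.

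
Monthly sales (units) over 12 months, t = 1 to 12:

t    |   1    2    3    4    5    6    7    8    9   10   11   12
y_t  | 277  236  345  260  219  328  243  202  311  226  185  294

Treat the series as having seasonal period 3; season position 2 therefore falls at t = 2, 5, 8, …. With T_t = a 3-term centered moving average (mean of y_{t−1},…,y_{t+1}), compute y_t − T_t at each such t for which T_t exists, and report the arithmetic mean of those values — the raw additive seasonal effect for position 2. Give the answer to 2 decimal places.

-50.00

Season position 2 occurs at t = 2, 5, 8, 11 (where T_t is defined).
t=2: T_2 = 286.0000; y_2 − T_2 = 236 − 286.0000 = -50.0000
t=5: T_5 = 269.0000; y_5 − T_5 = 219 − 269.0000 = -50.0000
t=8: T_8 = 252.0000; y_8 − T_8 = 202 − 252.0000 = -50.0000
t=11: T_11 = 235.0000; y_11 − T_11 = 185 − 235.0000 = -50.0000
Mean deviation: (-50.0000 + -50.0000 + -50.0000 + -50.0000) / 4 = -50.00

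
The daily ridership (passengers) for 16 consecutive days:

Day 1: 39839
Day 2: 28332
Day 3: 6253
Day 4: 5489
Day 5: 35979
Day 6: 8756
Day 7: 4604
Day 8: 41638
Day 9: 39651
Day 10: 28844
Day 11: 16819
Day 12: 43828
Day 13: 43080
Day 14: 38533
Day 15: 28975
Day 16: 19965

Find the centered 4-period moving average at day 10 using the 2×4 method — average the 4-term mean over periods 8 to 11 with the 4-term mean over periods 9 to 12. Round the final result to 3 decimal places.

Sum over 8–11: 41638 + 39651 + 28844 + 16819 = 126952
Sum over 9–12: 39651 + 28844 + 16819 + 43828 = 129142
CMA at t=10 = (126952 + 129142) / (2·4) = 256094 / 8 = 32011.750

32011.750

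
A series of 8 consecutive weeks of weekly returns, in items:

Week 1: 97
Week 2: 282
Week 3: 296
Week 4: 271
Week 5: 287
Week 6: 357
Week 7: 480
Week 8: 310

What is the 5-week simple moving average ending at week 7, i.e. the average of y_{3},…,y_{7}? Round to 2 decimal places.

Sum of periods 3–7: 296 + 271 + 287 + 357 + 480 = 1691
Divide by 5: 1691 / 5 = 338.20

338.20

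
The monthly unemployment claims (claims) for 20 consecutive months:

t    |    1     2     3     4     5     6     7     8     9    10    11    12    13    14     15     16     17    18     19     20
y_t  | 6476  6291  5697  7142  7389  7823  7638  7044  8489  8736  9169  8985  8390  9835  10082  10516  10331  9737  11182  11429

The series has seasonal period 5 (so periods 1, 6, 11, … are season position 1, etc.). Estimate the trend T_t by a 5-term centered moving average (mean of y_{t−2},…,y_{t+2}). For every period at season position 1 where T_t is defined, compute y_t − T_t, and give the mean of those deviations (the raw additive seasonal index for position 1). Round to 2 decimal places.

Season position 1 occurs at t = 6, 11, 16 (where T_t is defined).
t=6: T_6 = 7407.2000; y_6 − T_6 = 7823 − 7407.2000 = 415.8000
t=11: T_11 = 8753.8000; y_11 − T_11 = 9169 − 8753.8000 = 415.2000
t=16: T_16 = 10100.2000; y_16 − T_16 = 10516 − 10100.2000 = 415.8000
Mean deviation: (415.8000 + 415.2000 + 415.8000) / 3 = 415.60

415.60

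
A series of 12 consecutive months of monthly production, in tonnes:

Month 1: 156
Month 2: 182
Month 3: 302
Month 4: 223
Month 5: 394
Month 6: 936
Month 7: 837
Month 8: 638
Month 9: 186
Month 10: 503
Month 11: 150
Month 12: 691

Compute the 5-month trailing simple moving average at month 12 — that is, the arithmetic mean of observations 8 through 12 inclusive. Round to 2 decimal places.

433.60

Sum of periods 8–12: 638 + 186 + 503 + 150 + 691 = 2168
Divide by 5: 2168 / 5 = 433.60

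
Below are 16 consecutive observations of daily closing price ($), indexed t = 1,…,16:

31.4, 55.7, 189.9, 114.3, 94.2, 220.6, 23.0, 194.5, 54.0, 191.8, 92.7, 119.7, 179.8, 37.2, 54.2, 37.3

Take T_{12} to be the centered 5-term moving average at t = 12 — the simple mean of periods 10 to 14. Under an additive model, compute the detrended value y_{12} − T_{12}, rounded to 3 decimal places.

-4.540

Trend T_12 = (191.8 + 92.7 + 119.7 + 179.8 + 37.2) / 5 = 621.2/5 = 124.24000
Detrended value: 119.7 − 124.24000 = -4.540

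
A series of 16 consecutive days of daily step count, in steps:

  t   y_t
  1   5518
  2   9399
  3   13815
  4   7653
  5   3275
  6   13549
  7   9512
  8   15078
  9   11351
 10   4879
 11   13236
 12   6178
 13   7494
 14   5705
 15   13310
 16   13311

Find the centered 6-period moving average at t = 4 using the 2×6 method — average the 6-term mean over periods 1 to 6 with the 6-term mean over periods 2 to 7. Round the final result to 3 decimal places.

9201.000

Sum over 1–6: 5518 + 9399 + 13815 + 7653 + 3275 + 13549 = 53209
Sum over 2–7: 9399 + 13815 + 7653 + 3275 + 13549 + 9512 = 57203
CMA at t=4 = (53209 + 57203) / (2·6) = 110412 / 12 = 9201.000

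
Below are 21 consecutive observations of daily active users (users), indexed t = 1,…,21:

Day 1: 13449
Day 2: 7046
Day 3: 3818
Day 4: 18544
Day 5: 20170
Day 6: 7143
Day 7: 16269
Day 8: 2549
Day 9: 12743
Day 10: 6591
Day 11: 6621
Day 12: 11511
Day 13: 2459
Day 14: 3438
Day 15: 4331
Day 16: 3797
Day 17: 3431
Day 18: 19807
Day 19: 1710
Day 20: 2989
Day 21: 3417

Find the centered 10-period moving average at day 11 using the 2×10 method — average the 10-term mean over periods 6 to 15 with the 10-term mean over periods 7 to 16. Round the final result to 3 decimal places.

7198.200

Sum over 6–15: 7143 + 16269 + 2549 + 12743 + 6591 + 6621 + 11511 + 2459 + 3438 + 4331 = 73655
Sum over 7–16: 16269 + 2549 + 12743 + 6591 + 6621 + 11511 + 2459 + 3438 + 4331 + 3797 = 70309
CMA at t=11 = (73655 + 70309) / (2·10) = 143964 / 20 = 7198.200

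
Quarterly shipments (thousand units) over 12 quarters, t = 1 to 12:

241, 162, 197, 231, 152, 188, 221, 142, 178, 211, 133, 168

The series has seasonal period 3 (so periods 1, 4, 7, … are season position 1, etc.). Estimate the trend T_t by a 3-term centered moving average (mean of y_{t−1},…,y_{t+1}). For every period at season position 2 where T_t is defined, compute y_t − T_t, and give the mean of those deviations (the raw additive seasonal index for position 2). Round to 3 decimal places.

Season position 2 occurs at t = 2, 5, 8, 11 (where T_t is defined).
t=2: T_2 = 200.00000; y_2 − T_2 = 162 − 200.00000 = -38.00000
t=5: T_5 = 190.33333; y_5 − T_5 = 152 − 190.33333 = -38.33333
t=8: T_8 = 180.33333; y_8 − T_8 = 142 − 180.33333 = -38.33333
t=11: T_11 = 170.66667; y_11 − T_11 = 133 − 170.66667 = -37.66667
Mean deviation: (-38.00000 + -38.33333 + -38.33333 + -37.66667) / 4 = -38.083

-38.083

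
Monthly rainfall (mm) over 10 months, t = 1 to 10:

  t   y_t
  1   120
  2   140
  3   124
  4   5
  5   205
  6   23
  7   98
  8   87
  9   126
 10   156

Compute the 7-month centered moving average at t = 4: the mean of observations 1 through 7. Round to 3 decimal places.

Sum of periods 1–7: 120 + 140 + 124 + 5 + 205 + 23 + 98 = 715
Divide by 7: 715 / 7 = 102.143

102.143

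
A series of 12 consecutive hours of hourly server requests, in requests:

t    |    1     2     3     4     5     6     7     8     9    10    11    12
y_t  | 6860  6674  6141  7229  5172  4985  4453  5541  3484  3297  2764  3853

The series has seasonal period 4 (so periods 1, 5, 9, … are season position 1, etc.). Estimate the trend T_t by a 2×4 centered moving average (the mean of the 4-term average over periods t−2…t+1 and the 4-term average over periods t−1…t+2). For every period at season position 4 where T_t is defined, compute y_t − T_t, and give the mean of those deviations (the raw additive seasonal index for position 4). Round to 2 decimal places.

Season position 4 occurs at t = 4, 8 (where T_t is defined).
t=4: T_4 = 6092.8750; y_4 − T_4 = 7229 − 6092.8750 = 1136.1250
t=8: T_8 = 4404.7500; y_8 − T_8 = 5541 − 4404.7500 = 1136.2500
Mean deviation: (1136.1250 + 1136.2500) / 2 = 1136.19

1136.19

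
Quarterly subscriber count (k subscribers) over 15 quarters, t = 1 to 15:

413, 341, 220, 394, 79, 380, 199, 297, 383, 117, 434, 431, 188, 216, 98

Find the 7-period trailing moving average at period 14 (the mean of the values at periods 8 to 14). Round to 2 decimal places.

295.14

Sum of periods 8–14: 297 + 383 + 117 + 434 + 431 + 188 + 216 = 2066
Divide by 7: 2066 / 7 = 295.14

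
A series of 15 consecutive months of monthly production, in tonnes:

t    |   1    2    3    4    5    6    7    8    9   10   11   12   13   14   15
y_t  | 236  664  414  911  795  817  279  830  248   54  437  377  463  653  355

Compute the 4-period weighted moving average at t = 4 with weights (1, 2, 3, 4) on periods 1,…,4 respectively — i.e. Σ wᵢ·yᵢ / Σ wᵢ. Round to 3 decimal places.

Weighted sum: 1·236 + 2·664 + 3·414 + 4·911 = 236 + 1328 + 1242 + 3644 = 6450
Weight total: 1 + 2 + 3 + 4 = 10
WMA = 6450 / 10 = 645.000

645.000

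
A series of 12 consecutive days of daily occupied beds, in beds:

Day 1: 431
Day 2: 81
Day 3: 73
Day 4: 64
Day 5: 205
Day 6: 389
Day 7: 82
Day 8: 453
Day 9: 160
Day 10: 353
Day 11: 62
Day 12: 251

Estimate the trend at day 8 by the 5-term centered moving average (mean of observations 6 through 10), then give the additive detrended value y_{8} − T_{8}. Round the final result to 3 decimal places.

165.600

Trend T_8 = (389 + 82 + 453 + 160 + 353) / 5 = 1437/5 = 287.40000
Detrended value: 453 − 287.40000 = 165.600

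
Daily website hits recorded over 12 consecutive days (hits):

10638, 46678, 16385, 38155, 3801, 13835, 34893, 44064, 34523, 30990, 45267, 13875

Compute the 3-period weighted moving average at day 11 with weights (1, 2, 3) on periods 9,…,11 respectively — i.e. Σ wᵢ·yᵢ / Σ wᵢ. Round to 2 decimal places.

38717.33

Weighted sum: 1·34523 + 2·30990 + 3·45267 = 34523 + 61980 + 135801 = 232304
Weight total: 1 + 2 + 3 = 6
WMA = 232304 / 6 = 38717.33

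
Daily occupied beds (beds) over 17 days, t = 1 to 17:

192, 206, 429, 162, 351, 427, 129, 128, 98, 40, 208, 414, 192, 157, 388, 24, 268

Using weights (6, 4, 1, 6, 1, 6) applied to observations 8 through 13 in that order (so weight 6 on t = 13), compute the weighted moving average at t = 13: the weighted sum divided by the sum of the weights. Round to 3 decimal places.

167.250

Weighted sum: 6·128 + 4·98 + 1·40 + 6·208 + 1·414 + 6·192 = 768 + 392 + 40 + 1248 + 414 + 1152 = 4014
Weight total: 6 + 4 + 1 + 6 + 1 + 6 = 24
WMA = 4014 / 24 = 167.250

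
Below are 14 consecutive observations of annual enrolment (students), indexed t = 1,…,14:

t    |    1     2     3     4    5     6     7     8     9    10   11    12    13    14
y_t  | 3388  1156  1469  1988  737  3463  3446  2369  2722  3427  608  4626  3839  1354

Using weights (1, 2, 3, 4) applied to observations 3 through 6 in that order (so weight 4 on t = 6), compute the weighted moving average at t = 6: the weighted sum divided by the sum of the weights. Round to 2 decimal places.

2150.80

Weighted sum: 1·1469 + 2·1988 + 3·737 + 4·3463 = 1469 + 3976 + 2211 + 13852 = 21508
Weight total: 1 + 2 + 3 + 4 = 10
WMA = 21508 / 10 = 2150.80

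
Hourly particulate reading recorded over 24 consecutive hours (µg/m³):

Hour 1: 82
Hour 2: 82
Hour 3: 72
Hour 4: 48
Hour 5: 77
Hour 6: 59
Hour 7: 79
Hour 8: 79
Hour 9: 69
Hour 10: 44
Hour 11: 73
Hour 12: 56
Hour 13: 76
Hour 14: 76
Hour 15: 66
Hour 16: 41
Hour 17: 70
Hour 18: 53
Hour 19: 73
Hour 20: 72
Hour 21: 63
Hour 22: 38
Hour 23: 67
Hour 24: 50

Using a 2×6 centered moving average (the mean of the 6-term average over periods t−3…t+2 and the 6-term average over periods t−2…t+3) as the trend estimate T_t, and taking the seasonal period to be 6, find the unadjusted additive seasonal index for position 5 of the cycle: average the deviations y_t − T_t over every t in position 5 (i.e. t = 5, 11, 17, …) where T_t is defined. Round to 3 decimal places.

7.333

Season position 5 occurs at t = 5, 11, 17 (where T_t is defined).
t=5: T_5 = 69.25000; y_5 − T_5 = 77 − 69.25000 = 7.75000
t=11: T_11 = 65.91667; y_11 − T_11 = 73 − 65.91667 = 7.08333
t=17: T_17 = 62.83333; y_17 − T_17 = 70 − 62.83333 = 7.16667
Mean deviation: (7.75000 + 7.08333 + 7.16667) / 3 = 7.333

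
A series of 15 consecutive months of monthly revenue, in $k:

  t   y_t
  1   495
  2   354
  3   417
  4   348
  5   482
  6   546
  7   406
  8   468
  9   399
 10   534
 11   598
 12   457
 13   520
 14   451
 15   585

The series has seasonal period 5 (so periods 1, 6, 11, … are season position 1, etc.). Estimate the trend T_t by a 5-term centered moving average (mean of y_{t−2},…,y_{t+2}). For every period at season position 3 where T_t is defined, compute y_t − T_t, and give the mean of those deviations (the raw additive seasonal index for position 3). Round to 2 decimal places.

Season position 3 occurs at t = 3, 8, 13 (where T_t is defined).
t=3: T_3 = 419.2000; y_3 − T_3 = 417 − 419.2000 = -2.2000
t=8: T_8 = 470.6000; y_8 − T_8 = 468 − 470.6000 = -2.6000
t=13: T_13 = 522.2000; y_13 − T_13 = 520 − 522.2000 = -2.2000
Mean deviation: (-2.2000 + -2.6000 + -2.2000) / 3 = -2.33

-2.33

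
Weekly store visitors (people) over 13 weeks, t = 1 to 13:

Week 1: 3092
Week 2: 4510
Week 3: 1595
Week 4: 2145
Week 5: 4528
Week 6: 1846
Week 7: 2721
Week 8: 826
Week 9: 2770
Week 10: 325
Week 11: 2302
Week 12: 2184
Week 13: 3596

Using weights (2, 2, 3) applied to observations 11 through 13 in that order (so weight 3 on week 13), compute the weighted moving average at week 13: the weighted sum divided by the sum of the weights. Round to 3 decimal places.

Weighted sum: 2·2302 + 2·2184 + 3·3596 = 4604 + 4368 + 10788 = 19760
Weight total: 2 + 2 + 3 = 7
WMA = 19760 / 7 = 2822.857

2822.857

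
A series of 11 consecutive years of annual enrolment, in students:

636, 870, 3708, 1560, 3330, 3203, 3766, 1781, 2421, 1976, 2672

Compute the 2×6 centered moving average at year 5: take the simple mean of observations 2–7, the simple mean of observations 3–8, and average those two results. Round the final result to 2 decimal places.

Sum over 2–7: 870 + 3708 + 1560 + 3330 + 3203 + 3766 = 16437
Sum over 3–8: 3708 + 1560 + 3330 + 3203 + 3766 + 1781 = 17348
CMA at t=5 = (16437 + 17348) / (2·6) = 33785 / 12 = 2815.42

2815.42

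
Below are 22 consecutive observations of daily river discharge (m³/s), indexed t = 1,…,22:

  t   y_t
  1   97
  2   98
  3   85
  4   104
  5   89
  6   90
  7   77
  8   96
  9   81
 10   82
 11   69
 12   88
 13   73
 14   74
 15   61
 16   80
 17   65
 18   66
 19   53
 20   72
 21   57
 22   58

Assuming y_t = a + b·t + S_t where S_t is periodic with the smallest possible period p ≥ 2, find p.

First differences y_{t+1} − y_t: 1, -13, 19, -15, 1, -13, 19, -15, 1, -13, …
The difference pattern repeats every 4 terms and not for any smaller step, so p = 4.

4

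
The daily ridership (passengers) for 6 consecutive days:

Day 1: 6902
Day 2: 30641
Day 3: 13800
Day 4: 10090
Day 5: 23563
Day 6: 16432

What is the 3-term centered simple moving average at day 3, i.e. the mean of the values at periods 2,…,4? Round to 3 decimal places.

18177.000

Sum of periods 2–4: 30641 + 13800 + 10090 = 54531
Divide by 3: 54531 / 3 = 18177.000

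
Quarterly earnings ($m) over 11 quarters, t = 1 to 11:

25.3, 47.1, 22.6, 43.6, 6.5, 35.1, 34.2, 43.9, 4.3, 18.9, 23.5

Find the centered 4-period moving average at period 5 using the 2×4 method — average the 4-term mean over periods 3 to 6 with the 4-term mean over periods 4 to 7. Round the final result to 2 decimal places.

Sum over 3–6: 22.6 + 43.6 + 6.5 + 35.1 = 107.8
Sum over 4–7: 43.6 + 6.5 + 35.1 + 34.2 = 119.4
CMA at t=5 = (107.8 + 119.4) / (2·4) = 227.2 / 8 = 28.40

28.40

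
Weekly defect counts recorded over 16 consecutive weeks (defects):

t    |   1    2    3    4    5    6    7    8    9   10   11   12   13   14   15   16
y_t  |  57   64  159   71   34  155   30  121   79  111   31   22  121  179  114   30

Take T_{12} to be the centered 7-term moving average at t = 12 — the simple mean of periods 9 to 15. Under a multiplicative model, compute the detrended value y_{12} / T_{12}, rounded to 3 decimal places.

0.234

Trend T_12 = (79 + 111 + 31 + 22 + 121 + 179 + 114) / 7 = 657/7 = 93.85714
Ratio to trend: 22 / 93.85714 = 0.234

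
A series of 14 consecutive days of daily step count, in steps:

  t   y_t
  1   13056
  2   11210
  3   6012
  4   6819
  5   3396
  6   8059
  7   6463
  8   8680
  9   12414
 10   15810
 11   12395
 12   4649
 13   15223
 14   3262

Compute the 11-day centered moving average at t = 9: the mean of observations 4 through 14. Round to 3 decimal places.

Sum of periods 4–14: 6819 + 3396 + 8059 + 6463 + 8680 + 12414 + 15810 + 12395 + 4649 + 15223 + 3262 = 97170
Divide by 11: 97170 / 11 = 8833.636

8833.636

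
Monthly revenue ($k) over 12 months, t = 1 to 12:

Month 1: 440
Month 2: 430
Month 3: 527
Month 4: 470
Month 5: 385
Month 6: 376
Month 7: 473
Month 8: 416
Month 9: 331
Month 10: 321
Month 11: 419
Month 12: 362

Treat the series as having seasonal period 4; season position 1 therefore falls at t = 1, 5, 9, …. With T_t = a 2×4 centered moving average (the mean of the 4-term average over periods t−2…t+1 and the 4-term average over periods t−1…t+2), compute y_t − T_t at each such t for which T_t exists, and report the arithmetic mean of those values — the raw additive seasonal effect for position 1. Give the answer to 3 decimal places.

-47.625

Season position 1 occurs at t = 5, 9 (where T_t is defined).
t=5: T_5 = 432.75000; y_5 − T_5 = 385 − 432.75000 = -47.75000
t=9: T_9 = 378.50000; y_9 − T_9 = 331 − 378.50000 = -47.50000
Mean deviation: (-47.75000 + -47.50000) / 2 = -47.625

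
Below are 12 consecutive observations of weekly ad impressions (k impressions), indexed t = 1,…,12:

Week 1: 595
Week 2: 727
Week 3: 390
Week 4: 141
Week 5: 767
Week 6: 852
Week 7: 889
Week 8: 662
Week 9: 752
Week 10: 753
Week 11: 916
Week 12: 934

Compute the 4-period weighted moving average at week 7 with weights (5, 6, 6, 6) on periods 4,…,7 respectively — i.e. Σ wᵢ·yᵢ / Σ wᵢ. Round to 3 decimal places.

Weighted sum: 5·141 + 6·767 + 6·852 + 6·889 = 705 + 4602 + 5112 + 5334 = 15753
Weight total: 5 + 6 + 6 + 6 = 23
WMA = 15753 / 23 = 684.913

684.913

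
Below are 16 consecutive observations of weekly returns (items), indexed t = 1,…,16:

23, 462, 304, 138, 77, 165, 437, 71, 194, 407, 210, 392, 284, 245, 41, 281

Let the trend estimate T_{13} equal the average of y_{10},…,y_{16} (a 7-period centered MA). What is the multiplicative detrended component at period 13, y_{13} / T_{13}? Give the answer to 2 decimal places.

Trend T_13 = (407 + 210 + 392 + 284 + 245 + 41 + 281) / 7 = 1860/7 = 265.7143
Ratio to trend: 284 / 265.7143 = 1.07

1.07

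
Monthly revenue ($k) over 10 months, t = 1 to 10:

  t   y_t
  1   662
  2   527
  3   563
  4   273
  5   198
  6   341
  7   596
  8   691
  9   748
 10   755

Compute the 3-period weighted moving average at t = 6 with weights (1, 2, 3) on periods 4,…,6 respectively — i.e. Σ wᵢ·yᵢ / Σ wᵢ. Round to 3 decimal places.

282.000

Weighted sum: 1·273 + 2·198 + 3·341 = 273 + 396 + 1023 = 1692
Weight total: 1 + 2 + 3 = 6
WMA = 1692 / 6 = 282.000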